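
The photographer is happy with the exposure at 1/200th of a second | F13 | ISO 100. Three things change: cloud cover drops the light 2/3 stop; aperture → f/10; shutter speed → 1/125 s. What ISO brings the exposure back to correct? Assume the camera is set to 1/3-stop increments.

Scene light: 2/3 stop darker.
Aperture: f/13 → f/11 → f/10 — 2/3 stop opened up (brighter).
Shutter speed: 1/200 → 1/160 → 1/125 — 2/3 stop slower (brighter).
Net so far: 2/3 stop brighter. ISO: 100 → 80 → 64.

ISO 64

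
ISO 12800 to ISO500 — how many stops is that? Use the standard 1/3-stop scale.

4 2/3 stops

12800 → 10000 → 8000 → 6400 → 5000 → 4000 → 3200 → 2500 → 2000 → 1600 → 1250 → 1000 → 800 → 640 → 500 — count the steps: 14 third-stops = 4 2/3 stops.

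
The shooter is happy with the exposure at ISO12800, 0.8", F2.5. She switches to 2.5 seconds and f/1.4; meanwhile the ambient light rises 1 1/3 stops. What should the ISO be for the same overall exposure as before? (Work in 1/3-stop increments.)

ISO 500

Scene light: 1 1/3 stops brighter.
Shutter speed: 0.8 → 1 → 1.3 → 1.6 → 2 → 2.5 — 1 2/3 stops slower (brighter).
Aperture: f/2.5 → f/2.2 → f/2 → f/1.8 → f/1.6 → f/1.4 — 1 2/3 stops larger aperture (brighter).
Net so far: 4 2/3 stops brighter. ISO: 12800 → 10000 → 8000 → 6400 → 5000 → 4000 → 3200 → 2500 → 2000 → 1600 → 1250 → 1000 → 800 → 640 → 500.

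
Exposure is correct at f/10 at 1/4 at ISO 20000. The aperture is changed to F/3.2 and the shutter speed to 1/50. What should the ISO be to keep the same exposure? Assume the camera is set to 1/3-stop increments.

Aperture: f/10 → f/9 → f/8 → f/7.1 → f/6.3 → f/5.6 → f/5 → f/4.5 → f/4 → f/3.5 → f/3.2 — 3 1/3 stops larger aperture (brighter).
Shutter speed: 1/4 → 1/5 → 1/6 → 1/8 → 1/10 → 1/13 → 1/15 → 1/20 → 1/25 → 1/30 → 1/40 → 1/50 — 3 2/3 stops shorter (darker).
Net change so far: 1/3 stop darker. Offset with the ISO: 20000 → 25600.

ISO 25600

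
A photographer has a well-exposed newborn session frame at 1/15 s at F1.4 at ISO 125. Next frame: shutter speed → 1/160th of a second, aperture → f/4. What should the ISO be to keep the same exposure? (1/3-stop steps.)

ISO 10000

Shutter speed: 1/15 → 1/20 → 1/25 → 1/30 → 1/40 → 1/50 → 1/60 → 1/80 → 1/100 → 1/125 → 1/160 — 3 1/3 stops shorter (darker).
Aperture: f/1.4 → f/1.6 → f/1.8 → f/2 → f/2.2 → f/2.5 → f/2.8 → f/3.2 → f/3.5 → f/4 — 3 stops stopped down (darker).
Net change so far: 6 1/3 stops darker. Offset with the ISO: 125 → 160 → 200 → 250 → 320 → 400 → 500 → 640 → 800 → 1000 → 1250 → 1600 → 2000 → 2500 → 3200 → 4000 → 5000 → 6400 → 8000 → 10000.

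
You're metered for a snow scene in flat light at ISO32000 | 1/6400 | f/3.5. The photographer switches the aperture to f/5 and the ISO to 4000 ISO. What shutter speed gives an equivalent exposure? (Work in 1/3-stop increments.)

1/400s

Aperture: f/3.5 → f/4 → f/4.5 → f/5 — 1 stop stopped down (darker).
ISO: 32000 → 25600 → 20000 → 16000 → 12800 → 10000 → 8000 → 6400 → 5000 → 4000 — 3 stops dropped (darker).
Net change so far: 4 stops darker. Offset with the shutter speed: 1/6400 → 1/5000 → 1/4000 → 1/3200 → 1/2500 → 1/2000 → 1/1600 → 1/1250 → 1/1000 → 1/800 → 1/640 → 1/500 → 1/400.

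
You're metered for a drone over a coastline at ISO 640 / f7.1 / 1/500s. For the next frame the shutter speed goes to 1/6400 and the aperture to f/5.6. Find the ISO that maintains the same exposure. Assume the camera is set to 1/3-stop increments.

ISO 5000

Shutter speed: 1/500 → 1/640 → 1/800 → 1/1000 → 1/1250 → 1/1600 → 1/2000 → 1/2500 → 1/3200 → 1/4000 → 1/5000 → 1/6400 — 3 2/3 stops faster (darker).
Aperture: f/7.1 → f/6.3 → f/5.6 — 2/3 stop opened up (brighter).
Net change so far: 3 stops darker. Offset with the ISO: 640 → 800 → 1000 → 1250 → 1600 → 2000 → 2500 → 3200 → 4000 → 5000.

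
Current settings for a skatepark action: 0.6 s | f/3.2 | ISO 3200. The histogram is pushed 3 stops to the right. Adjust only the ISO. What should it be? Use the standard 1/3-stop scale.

Overexposed by 3 stops → need 3 stops darker.
ISO: 3200 → 2500 → 2000 → 1600 → 1250 → 1000 → 800 → 640 → 500 → 400.

ISO 400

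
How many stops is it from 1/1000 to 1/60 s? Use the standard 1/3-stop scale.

1/1000 → 1/800 → 1/640 → 1/500 → 1/400 → 1/320 → 1/250 → 1/200 → 1/160 → 1/125 → 1/100 → 1/80 → 1/60 — count the steps: 12 third-stops = 4 stops.

4 stops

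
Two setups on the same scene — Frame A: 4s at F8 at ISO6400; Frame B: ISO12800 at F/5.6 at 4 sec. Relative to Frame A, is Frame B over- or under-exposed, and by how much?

Aperture: f/8 → f/5.6 — 1 stop wider (brighter).
Shutter speed: unchanged.
ISO: 6400 → 12800 — 1 stop raised (brighter).
Net: +1 +1 = +2 stops.

2 stops brighter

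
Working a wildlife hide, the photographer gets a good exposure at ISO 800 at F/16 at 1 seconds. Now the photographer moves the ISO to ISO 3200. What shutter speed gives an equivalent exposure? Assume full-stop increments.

1/4s

ISO: 800 → 1600 → 3200 — 2 stops raised (brighter).
Need 2 stops darker from the shutter speed: 1 → 1/2 → 1/4.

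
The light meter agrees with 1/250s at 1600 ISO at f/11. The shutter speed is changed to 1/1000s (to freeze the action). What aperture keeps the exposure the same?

Shutter speed: 1/250 → 1/500 → 1/1000 — 2 stops faster (darker).
Need 2 stops brighter from the aperture: f/11 → f/8 → f/5.6.

f/5.6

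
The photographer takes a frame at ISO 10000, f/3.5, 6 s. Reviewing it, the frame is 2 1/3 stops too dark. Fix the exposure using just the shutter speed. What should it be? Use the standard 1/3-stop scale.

Underexposed by 2 1/3 stops → need 2 1/3 stops brighter.
Shutter speed: 6 → 8 → 10 → 13 → 15 → 20 → 25 → 30.

30 s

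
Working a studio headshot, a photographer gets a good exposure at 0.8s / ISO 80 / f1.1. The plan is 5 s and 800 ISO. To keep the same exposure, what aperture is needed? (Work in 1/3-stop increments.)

f/9

Shutter speed: 0.8 → 1 → 1.3 → 1.6 → 2 → 2.5 → 3.2 → 4 → 5 — 2 2/3 stops slower (brighter).
ISO: 80 → 100 → 125 → 160 → 200 → 250 → 320 → 400 → 500 → 640 → 800 — 3 1/3 stops higher (brighter).
Net change so far: 6 stops brighter. Offset with the aperture: f/1.1 → f/1.2 → f/1.4 → f/1.6 → f/1.8 → f/2 → f/2.2 → f/2.5 → f/2.8 → f/3.2 → f/3.5 → f/4 → f/4.5 → f/5 → f/5.6 → f/6.3 → f/7.1 → f/8 → f/9.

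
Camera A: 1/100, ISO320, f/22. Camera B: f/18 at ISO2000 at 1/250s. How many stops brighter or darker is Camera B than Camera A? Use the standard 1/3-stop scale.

Aperture: f/22 → f/20 → f/18 — 2/3 stop larger aperture (brighter).
Shutter speed: 1/100 → 1/125 → 1/160 → 1/200 → 1/250 — 1 1/3 stops faster (darker).
ISO: 320 → 400 → 500 → 640 → 800 → 1000 → 1250 → 1600 → 2000 — 2 2/3 stops raised (brighter).
Net: +2/3 −1 1/3 +2 2/3 = +2 stops.

2 stops brighter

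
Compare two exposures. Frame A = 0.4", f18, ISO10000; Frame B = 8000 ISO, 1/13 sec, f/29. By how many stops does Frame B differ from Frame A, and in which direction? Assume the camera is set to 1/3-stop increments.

4 stops darker

Aperture: f/18 → f/20 → f/22 → f/25 → f/29 — 1 1/3 stops narrower (darker).
Shutter speed: 0.4 → 0.3 → 1/4 → 1/5 → 1/6 → 1/8 → 1/10 → 1/13 — 2 1/3 stops shorter (darker).
ISO: 10000 → 8000 — 1/3 stop dropped (darker).
Net: −1 1/3 −2 1/3 −1/3 = −4 stops.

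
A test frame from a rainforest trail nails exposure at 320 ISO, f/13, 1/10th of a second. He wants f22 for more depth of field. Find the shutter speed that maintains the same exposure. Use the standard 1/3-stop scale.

Aperture: f/13 → f/14 → f/16 → f/18 → f/20 → f/22 — 1 2/3 stops narrower (darker).
Need 1 2/3 stops brighter from the shutter speed: 1/10 → 1/8 → 1/6 → 1/5 → 1/4 → 0.3.

0.3 s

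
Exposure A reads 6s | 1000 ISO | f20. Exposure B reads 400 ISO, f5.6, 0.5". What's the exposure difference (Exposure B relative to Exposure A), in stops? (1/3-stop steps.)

Aperture: f/20 → f/18 → f/16 → f/14 → f/13 → f/11 → f/10 → f/9 → f/8 → f/7.1 → f/6.3 → f/5.6 — 3 2/3 stops opened up (brighter).
Shutter speed: 6 → 5 → 4 → 3.2 → 2.5 → 2 → 1.6 → 1.3 → 1 → 0.8 → 0.6 → 0.5 — 3 2/3 stops shorter (darker).
ISO: 1000 → 800 → 640 → 500 → 400 — 1 1/3 stops dropped (darker).
Net: +3 2/3 −3 2/3 −1 1/3 = −1 1/3 stops.

1 1/3 stops darker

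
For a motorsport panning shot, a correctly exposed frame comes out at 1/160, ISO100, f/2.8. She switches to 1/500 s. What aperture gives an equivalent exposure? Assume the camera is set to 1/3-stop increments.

f/1.6

Shutter speed: 1/160 → 1/200 → 1/250 → 1/320 → 1/400 → 1/500 — 1 2/3 stops faster (darker).
Need 1 2/3 stops brighter from the aperture: f/2.8 → f/2.5 → f/2.2 → f/2 → f/1.8 → f/1.6.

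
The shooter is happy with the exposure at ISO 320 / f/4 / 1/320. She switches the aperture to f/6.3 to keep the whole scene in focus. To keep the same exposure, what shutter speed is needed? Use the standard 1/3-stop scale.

Aperture: f/4 → f/4.5 → f/5 → f/5.6 → f/6.3 — 1 1/3 stops stopped down (darker).
Need 1 1/3 stops brighter from the shutter speed: 1/320 → 1/250 → 1/200 → 1/160 → 1/125.

1/125s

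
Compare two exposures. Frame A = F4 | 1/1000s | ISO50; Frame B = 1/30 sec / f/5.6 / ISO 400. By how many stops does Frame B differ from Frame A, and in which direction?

Aperture: f/4 → f/5.6 — 1 stop stopped down (darker).
Shutter speed: 1/1000 → 1/500 → 1/250 → 1/125 → 1/60 → 1/30 — 5 stops slower (brighter).
ISO: 50 → 100 → 200 → 400 — 3 stops raised (brighter).
Net: −1 +5 +3 = +7 stops.

7 stops brighter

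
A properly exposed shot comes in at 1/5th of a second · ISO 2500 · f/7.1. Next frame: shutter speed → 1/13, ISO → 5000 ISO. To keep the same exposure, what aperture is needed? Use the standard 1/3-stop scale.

Shutter speed: 1/5 → 1/6 → 1/8 → 1/10 → 1/13 — 1 1/3 stops shorter (darker).
ISO: 2500 → 3200 → 4000 → 5000 — 1 stop raised (brighter).
Net change so far: 1/3 stop darker. Offset with the aperture: f/7.1 → f/6.3.

f/6.3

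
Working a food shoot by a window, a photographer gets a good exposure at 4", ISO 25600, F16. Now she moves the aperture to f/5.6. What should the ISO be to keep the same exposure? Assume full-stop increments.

Aperture: f/16 → f/11 → f/8 → f/5.6 — 3 stops wider (brighter).
Need 3 stops darker from the ISO: 25600 → 12800 → 6400 → 3200.

ISO 3200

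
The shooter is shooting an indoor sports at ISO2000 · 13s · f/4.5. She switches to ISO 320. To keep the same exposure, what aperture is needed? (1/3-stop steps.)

ISO: 2000 → 1600 → 1250 → 1000 → 800 → 640 → 500 → 400 → 320 — 2 2/3 stops dropped (darker).
Need 2 2/3 stops brighter from the aperture: f/4.5 → f/4 → f/3.5 → f/3.2 → f/2.8 → f/2.5 → f/2.2 → f/2 → f/1.8.

f/1.8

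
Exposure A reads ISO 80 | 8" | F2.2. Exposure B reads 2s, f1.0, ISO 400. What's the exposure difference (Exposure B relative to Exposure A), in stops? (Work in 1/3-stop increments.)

Aperture: f/2.2 → f/2 → f/1.8 → f/1.6 → f/1.4 → f/1.2 → f/1.1 → f/1.0 — 2 1/3 stops opened up (brighter).
Shutter speed: 8 → 6 → 5 → 4 → 3.2 → 2.5 → 2 — 2 stops shorter (darker).
ISO: 80 → 100 → 125 → 160 → 200 → 250 → 320 → 400 — 2 1/3 stops raised (brighter).
Net: +2 1/3 −2 +2 1/3 = +2 2/3 stops.

2 2/3 stops brighter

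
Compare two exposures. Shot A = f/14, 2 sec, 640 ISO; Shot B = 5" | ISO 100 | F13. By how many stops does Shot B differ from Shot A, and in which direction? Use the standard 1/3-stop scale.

Aperture: f/14 → f/13 — 1/3 stop larger aperture (brighter).
Shutter speed: 2 → 2.5 → 3.2 → 4 → 5 — 1 1/3 stops slower (brighter).
ISO: 640 → 500 → 400 → 320 → 250 → 200 → 160 → 125 → 100 — 2 2/3 stops lower (darker).
Net: +1/3 +1 1/3 −2 2/3 = −1 stop.

1 stop darker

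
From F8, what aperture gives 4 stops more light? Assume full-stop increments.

Aperture: f/8 → f/5.6 → f/4 → f/2.8 → f/2 — 4 stops wider (brighter).

f/2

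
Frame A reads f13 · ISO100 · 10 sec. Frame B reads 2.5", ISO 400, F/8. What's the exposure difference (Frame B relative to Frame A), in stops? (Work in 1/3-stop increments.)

1 1/3 stops brighter

Aperture: f/13 → f/11 → f/10 → f/9 → f/8 — 1 1/3 stops opened up (brighter).
Shutter speed: 10 → 8 → 6 → 5 → 4 → 3.2 → 2.5 — 2 stops shorter (darker).
ISO: 100 → 125 → 160 → 200 → 250 → 320 → 400 — 2 stops raised (brighter).
Net: +1 1/3 −2 +2 = +1 1/3 stops.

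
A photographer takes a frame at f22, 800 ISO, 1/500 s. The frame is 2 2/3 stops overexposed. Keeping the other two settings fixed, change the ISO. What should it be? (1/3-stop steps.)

ISO 125

Overexposed by 2 2/3 stops → need 2 2/3 stops darker.
ISO: 800 → 640 → 500 → 400 → 320 → 250 → 200 → 160 → 125.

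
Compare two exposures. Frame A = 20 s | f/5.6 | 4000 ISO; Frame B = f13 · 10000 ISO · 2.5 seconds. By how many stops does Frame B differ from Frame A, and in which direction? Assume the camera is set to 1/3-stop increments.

Aperture: f/5.6 → f/6.3 → f/7.1 → f/8 → f/9 → f/10 → f/11 → f/13 — 2 1/3 stops stopped down (darker).
Shutter speed: 20 → 15 → 13 → 10 → 8 → 6 → 5 → 4 → 3.2 → 2.5 — 3 stops faster (darker).
ISO: 4000 → 5000 → 6400 → 8000 → 10000 — 1 1/3 stops higher (brighter).
Net: −2 1/3 −3 +1 1/3 = −4 stops.

4 stops darker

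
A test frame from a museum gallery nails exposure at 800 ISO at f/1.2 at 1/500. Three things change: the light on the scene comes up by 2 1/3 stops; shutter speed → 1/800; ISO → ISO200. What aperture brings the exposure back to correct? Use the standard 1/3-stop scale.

f/1.1

Scene light: 2 1/3 stops brighter.
Shutter speed: 1/500 → 1/640 → 1/800 — 2/3 stop shorter (darker).
ISO: 800 → 640 → 500 → 400 → 320 → 250 → 200 — 2 stops lower (darker).
Net so far: 1/3 stop darker. Aperture: f/1.2 → f/1.1.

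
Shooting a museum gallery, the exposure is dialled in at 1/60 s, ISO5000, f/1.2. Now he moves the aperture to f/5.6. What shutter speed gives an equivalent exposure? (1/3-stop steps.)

0.3 s

Aperture: f/1.2 → f/1.4 → f/1.6 → f/1.8 → f/2 → f/2.2 → f/2.5 → f/2.8 → f/3.2 → f/3.5 → f/4 → f/4.5 → f/5 → f/5.6 — 4 1/3 stops stopped down (darker).
Need 4 1/3 stops brighter from the shutter speed: 1/60 → 1/50 → 1/40 → 1/30 → 1/25 → 1/20 → 1/15 → 1/13 → 1/10 → 1/8 → 1/6 → 1/5 → 1/4 → 0.3.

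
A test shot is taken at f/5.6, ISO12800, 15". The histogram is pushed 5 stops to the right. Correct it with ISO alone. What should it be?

ISO 400

Overexposed by 5 stops → need 5 stops darker.
ISO: 12800 → 6400 → 3200 → 1600 → 800 → 400.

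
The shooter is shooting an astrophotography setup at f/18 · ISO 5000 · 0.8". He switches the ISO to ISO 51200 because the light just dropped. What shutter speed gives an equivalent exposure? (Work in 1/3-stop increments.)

ISO: 5000 → 6400 → 8000 → 10000 → 12800 → 16000 → 20000 → 25600 → 32000 → 40000 → 51200 — 3 1/3 stops higher (brighter).
Need 3 1/3 stops darker from the shutter speed: 0.8 → 0.6 → 0.5 → 0.4 → 0.3 → 1/4 → 1/5 → 1/6 → 1/8 → 1/10 → 1/13.

1/13s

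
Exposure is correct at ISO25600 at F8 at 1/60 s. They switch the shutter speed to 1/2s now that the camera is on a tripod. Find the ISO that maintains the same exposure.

Shutter speed: 1/60 → 1/30 → 1/15 → 1/8 → 1/4 → 1/2 — 5 stops slower (brighter).
Need 5 stops darker from the ISO: 25600 → 12800 → 6400 → 3200 → 1600 → 800.

ISO 800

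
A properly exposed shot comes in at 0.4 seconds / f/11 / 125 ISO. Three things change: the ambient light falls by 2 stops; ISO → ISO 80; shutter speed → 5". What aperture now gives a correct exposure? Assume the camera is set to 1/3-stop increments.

Scene light: 2 stops darker.
ISO: 125 → 100 → 80 — 2/3 stop dropped (darker).
Shutter speed: 0.4 → 0.5 → 0.6 → 0.8 → 1 → 1.3 → 1.6 → 2 → 2.5 → 3.2 → 4 → 5 — 3 2/3 stops longer (brighter).
Net so far: 1 stop brighter. Aperture: f/11 → f/13 → f/14 → f/16.

f/16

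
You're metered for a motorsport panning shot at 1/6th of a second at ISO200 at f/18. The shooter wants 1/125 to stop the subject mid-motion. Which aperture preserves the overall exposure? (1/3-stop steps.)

f/4

Shutter speed: 1/6 → 1/8 → 1/10 → 1/13 → 1/15 → 1/20 → 1/25 → 1/30 → 1/40 → 1/50 → 1/60 → 1/80 → 1/100 → 1/125 — 4 1/3 stops shorter (darker).
Need 4 1/3 stops brighter from the aperture: f/18 → f/16 → f/14 → f/13 → f/11 → f/10 → f/9 → f/8 → f/7.1 → f/6.3 → f/5.6 → f/5 → f/4.5 → f/4.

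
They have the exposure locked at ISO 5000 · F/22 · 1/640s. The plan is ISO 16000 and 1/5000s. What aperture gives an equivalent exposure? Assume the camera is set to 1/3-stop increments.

f/14

ISO: 5000 → 6400 → 8000 → 10000 → 12800 → 16000 — 1 2/3 stops raised (brighter).
Shutter speed: 1/640 → 1/800 → 1/1000 → 1/1250 → 1/1600 → 1/2000 → 1/2500 → 1/3200 → 1/4000 → 1/5000 — 3 stops faster (darker).
Net change so far: 1 1/3 stops darker. Offset with the aperture: f/22 → f/20 → f/18 → f/16 → f/14.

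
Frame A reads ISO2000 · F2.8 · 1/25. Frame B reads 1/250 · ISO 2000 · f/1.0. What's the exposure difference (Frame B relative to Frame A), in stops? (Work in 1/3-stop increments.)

Aperture: f/2.8 → f/2.5 → f/2.2 → f/2 → f/1.8 → f/1.6 → f/1.4 → f/1.2 → f/1.1 → f/1.0 — 3 stops wider (brighter).
Shutter speed: 1/25 → 1/30 → 1/40 → 1/50 → 1/60 → 1/80 → 1/100 → 1/125 → 1/160 → 1/200 → 1/250 — 3 1/3 stops faster (darker).
ISO: unchanged.
Net: +3 −3 1/3 = −1/3 stops.

1/3 stop darker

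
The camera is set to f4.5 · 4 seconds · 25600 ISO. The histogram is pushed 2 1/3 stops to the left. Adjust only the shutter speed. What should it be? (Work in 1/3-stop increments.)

Underexposed by 2 1/3 stops → need 2 1/3 stops brighter.
Shutter speed: 4 → 5 → 6 → 8 → 10 → 13 → 15 → 20.

20 s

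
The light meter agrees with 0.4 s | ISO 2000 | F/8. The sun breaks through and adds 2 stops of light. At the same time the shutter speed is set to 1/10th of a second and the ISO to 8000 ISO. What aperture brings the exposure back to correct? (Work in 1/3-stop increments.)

f/16

Scene light: 2 stops brighter.
Shutter speed: 0.4 → 0.3 → 1/4 → 1/5 → 1/6 → 1/8 → 1/10 — 2 stops shorter (darker).
ISO: 2000 → 2500 → 3200 → 4000 → 5000 → 6400 → 8000 — 2 stops higher (brighter).
Net so far: 2 stops brighter. Aperture: f/8 → f/9 → f/10 → f/11 → f/13 → f/14 → f/16.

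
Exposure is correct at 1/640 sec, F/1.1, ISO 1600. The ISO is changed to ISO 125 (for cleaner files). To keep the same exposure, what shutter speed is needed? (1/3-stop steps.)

1/50s

ISO: 1600 → 1250 → 1000 → 800 → 640 → 500 → 400 → 320 → 250 → 200 → 160 → 125 — 3 2/3 stops lower (darker).
Need 3 2/3 stops brighter from the shutter speed: 1/640 → 1/500 → 1/400 → 1/320 → 1/250 → 1/200 → 1/160 → 1/125 → 1/100 → 1/80 → 1/60 → 1/50.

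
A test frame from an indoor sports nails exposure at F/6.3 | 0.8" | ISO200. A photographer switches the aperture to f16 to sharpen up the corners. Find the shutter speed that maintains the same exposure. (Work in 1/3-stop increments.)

Aperture: f/6.3 → f/7.1 → f/8 → f/9 → f/10 → f/11 → f/13 → f/14 → f/16 — 2 2/3 stops narrower (darker).
Need 2 2/3 stops brighter from the shutter speed: 0.8 → 1 → 1.3 → 1.6 → 2 → 2.5 → 3.2 → 4 → 5.

5 s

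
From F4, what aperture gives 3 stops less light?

Aperture: f/4 → f/5.6 → f/8 → f/11 — 3 stops narrower (darker).

f/11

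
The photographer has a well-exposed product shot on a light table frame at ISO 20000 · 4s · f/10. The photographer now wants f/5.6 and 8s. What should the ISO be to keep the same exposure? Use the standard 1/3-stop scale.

Aperture: f/10 → f/9 → f/8 → f/7.1 → f/6.3 → f/5.6 — 1 2/3 stops opened up (brighter).
Shutter speed: 4 → 5 → 6 → 8 — 1 stop longer (brighter).
Net change so far: 2 2/3 stops brighter. Offset with the ISO: 20000 → 16000 → 12800 → 10000 → 8000 → 6400 → 5000 → 4000 → 3200.

ISO 3200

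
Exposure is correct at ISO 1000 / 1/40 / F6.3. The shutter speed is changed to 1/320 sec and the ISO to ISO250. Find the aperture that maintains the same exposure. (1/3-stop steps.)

Shutter speed: 1/40 → 1/50 → 1/60 → 1/80 → 1/100 → 1/125 → 1/160 → 1/200 → 1/250 → 1/320 — 3 stops shorter (darker).
ISO: 1000 → 800 → 640 → 500 → 400 → 320 → 250 — 2 stops lower (darker).
Net change so far: 5 stops darker. Offset with the aperture: f/6.3 → f/5.6 → f/5 → f/4.5 → f/4 → f/3.5 → f/3.2 → f/2.8 → f/2.5 → f/2.2 → f/2 → f/1.8 → f/1.6 → f/1.4 → f/1.2 → f/1.1.

f/1.1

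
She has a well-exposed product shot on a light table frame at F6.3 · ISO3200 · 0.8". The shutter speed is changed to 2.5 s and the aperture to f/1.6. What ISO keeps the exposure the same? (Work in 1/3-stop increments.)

ISO 64

Shutter speed: 0.8 → 1 → 1.3 → 1.6 → 2 → 2.5 — 1 2/3 stops slower (brighter).
Aperture: f/6.3 → f/5.6 → f/5 → f/4.5 → f/4 → f/3.5 → f/3.2 → f/2.8 → f/2.5 → f/2.2 → f/2 → f/1.8 → f/1.6 — 4 stops opened up (brighter).
Net change so far: 5 2/3 stops brighter. Offset with the ISO: 3200 → 2500 → 2000 → 1600 → 1250 → 1000 → 800 → 640 → 500 → 400 → 320 → 250 → 200 → 160 → 125 → 100 → 80 → 64.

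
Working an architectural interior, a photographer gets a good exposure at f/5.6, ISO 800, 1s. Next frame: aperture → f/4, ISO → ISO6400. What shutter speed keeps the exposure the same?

Aperture: f/5.6 → f/4 — 1 stop wider (brighter).
ISO: 800 → 1600 → 3200 → 6400 — 3 stops higher (brighter).
Net change so far: 4 stops brighter. Offset with the shutter speed: 1 → 1/2 → 1/4 → 1/8 → 1/15.

1/15s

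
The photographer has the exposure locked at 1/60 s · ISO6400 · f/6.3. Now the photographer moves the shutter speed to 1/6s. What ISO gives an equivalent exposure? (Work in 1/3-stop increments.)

ISO 640

Shutter speed: 1/60 → 1/50 → 1/40 → 1/30 → 1/25 → 1/20 → 1/15 → 1/13 → 1/10 → 1/8 → 1/6 — 3 1/3 stops longer (brighter).
Need 3 1/3 stops darker from the ISO: 6400 → 5000 → 4000 → 3200 → 2500 → 2000 → 1600 → 1250 → 1000 → 800 → 640.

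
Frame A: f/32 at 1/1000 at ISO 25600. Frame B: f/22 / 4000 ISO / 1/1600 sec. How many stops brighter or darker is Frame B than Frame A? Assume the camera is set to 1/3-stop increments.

Aperture: f/32 → f/29 → f/25 → f/22 — 1 stop wider (brighter).
Shutter speed: 1/1000 → 1/1250 → 1/1600 — 2/3 stop faster (darker).
ISO: 25600 → 20000 → 16000 → 12800 → 10000 → 8000 → 6400 → 5000 → 4000 — 2 2/3 stops dropped (darker).
Net: +1 −2/3 −2 2/3 = −2 1/3 stops.

2 1/3 stops darker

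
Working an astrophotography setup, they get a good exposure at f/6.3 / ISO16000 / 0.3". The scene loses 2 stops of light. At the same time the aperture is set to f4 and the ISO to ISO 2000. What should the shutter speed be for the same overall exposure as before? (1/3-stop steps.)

Scene light: 2 stops darker.
Aperture: f/6.3 → f/5.6 → f/5 → f/4.5 → f/4 — 1 1/3 stops wider (brighter).
ISO: 16000 → 12800 → 10000 → 8000 → 6400 → 5000 → 4000 → 3200 → 2500 → 2000 — 3 stops dropped (darker).
Net so far: 3 2/3 stops darker. Shutter speed: 0.3 → 0.4 → 0.5 → 0.6 → 0.8 → 1 → 1.3 → 1.6 → 2 → 2.5 → 3.2 → 4.

4 s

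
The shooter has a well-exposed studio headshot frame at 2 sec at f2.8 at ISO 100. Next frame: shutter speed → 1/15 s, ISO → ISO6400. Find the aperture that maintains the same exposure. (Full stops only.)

Shutter speed: 2 → 1 → 1/2 → 1/4 → 1/8 → 1/15 — 5 stops shorter (darker).
ISO: 100 → 200 → 400 → 800 → 1600 → 3200 → 6400 — 6 stops higher (brighter).
Net change so far: 1 stop brighter. Offset with the aperture: f/2.8 → f/4.

f/4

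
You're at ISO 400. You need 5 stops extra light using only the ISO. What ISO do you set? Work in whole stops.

ISO: 400 → 800 → 1600 → 3200 → 6400 → 12800 — 5 stops higher (brighter).

ISO 12800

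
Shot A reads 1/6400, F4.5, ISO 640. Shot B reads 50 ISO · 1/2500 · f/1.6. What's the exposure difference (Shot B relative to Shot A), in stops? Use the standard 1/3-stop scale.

Aperture: f/4.5 → f/4 → f/3.5 → f/3.2 → f/2.8 → f/2.5 → f/2.2 → f/2 → f/1.8 → f/1.6 — 3 stops larger aperture (brighter).
Shutter speed: 1/6400 → 1/5000 → 1/4000 → 1/3200 → 1/2500 — 1 1/3 stops longer (brighter).
ISO: 640 → 500 → 400 → 320 → 250 → 200 → 160 → 125 → 100 → 80 → 64 → 50 — 3 2/3 stops dropped (darker).
Net: +3 +1 1/3 −3 2/3 = +2/3 stops.

2/3 stop brighter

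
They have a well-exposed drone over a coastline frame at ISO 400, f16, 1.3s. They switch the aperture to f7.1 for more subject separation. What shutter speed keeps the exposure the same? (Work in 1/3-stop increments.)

1/4s

Aperture: f/16 → f/14 → f/13 → f/11 → f/10 → f/9 → f/8 → f/7.1 — 2 1/3 stops opened up (brighter).
Need 2 1/3 stops darker from the shutter speed: 1.3 → 1 → 0.8 → 0.6 → 0.5 → 0.4 → 0.3 → 1/4.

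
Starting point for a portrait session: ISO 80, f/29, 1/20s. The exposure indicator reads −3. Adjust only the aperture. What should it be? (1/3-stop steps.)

Underexposed by 3 stops → need 3 stops brighter.
Aperture: f/29 → f/25 → f/22 → f/20 → f/18 → f/16 → f/14 → f/13 → f/11 → f/10.

f/10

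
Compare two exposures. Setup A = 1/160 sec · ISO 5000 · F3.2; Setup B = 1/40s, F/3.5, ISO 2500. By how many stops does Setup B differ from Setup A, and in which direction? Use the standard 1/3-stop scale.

Aperture: f/3.2 → f/3.5 — 1/3 stop stopped down (darker).
Shutter speed: 1/160 → 1/125 → 1/100 → 1/80 → 1/60 → 1/50 → 1/40 — 2 stops longer (brighter).
ISO: 5000 → 4000 → 3200 → 2500 — 1 stop dropped (darker).
Net: −1/3 +2 −1 = +2/3 stops.

2/3 stop brighter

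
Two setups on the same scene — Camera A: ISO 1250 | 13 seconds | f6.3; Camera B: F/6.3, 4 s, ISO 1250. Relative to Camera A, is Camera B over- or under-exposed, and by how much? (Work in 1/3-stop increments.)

Aperture: unchanged.
Shutter speed: 13 → 10 → 8 → 6 → 5 → 4 — 1 2/3 stops shorter (darker).
ISO: unchanged.
Net: −1 2/3 = −1 2/3 stops.

1 2/3 stops darker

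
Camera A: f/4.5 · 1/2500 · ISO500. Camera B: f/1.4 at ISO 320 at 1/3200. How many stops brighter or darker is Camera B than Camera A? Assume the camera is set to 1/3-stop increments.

2 1/3 stops brighter

Aperture: f/4.5 → f/4 → f/3.5 → f/3.2 → f/2.8 → f/2.5 → f/2.2 → f/2 → f/1.8 → f/1.6 → f/1.4 — 3 1/3 stops opened up (brighter).
Shutter speed: 1/2500 → 1/3200 — 1/3 stop shorter (darker).
ISO: 500 → 400 → 320 — 2/3 stop dropped (darker).
Net: +3 1/3 −1/3 −2/3 = +2 1/3 stops.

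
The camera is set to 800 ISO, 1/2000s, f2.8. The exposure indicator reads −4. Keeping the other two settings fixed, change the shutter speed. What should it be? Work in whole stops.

1/125s

Underexposed by 4 stops → need 4 stops brighter.
Shutter speed: 1/2000 → 1/1000 → 1/500 → 1/250 → 1/125.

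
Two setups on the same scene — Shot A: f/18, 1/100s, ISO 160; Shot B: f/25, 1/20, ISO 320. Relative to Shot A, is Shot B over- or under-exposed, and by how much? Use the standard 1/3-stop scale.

Aperture: f/18 → f/20 → f/22 → f/25 — 1 stop smaller aperture (darker).
Shutter speed: 1/100 → 1/80 → 1/60 → 1/50 → 1/40 → 1/30 → 1/25 → 1/20 — 2 1/3 stops longer (brighter).
ISO: 160 → 200 → 250 → 320 — 1 stop raised (brighter).
Net: −1 +2 1/3 +1 = +2 1/3 stops.

2 1/3 stops brighter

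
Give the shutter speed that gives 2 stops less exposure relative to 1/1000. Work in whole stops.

Shutter speed: 1/1000 → 1/2000 → 1/4000 — 2 stops shorter (darker).

1/4000s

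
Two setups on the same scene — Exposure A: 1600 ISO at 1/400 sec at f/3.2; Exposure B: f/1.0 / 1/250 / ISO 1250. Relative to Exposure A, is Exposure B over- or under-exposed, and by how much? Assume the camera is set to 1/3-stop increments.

Aperture: f/3.2 → f/2.8 → f/2.5 → f/2.2 → f/2 → f/1.8 → f/1.6 → f/1.4 → f/1.2 → f/1.1 → f/1.0 — 3 1/3 stops wider (brighter).
Shutter speed: 1/400 → 1/320 → 1/250 — 2/3 stop longer (brighter).
ISO: 1600 → 1250 — 1/3 stop dropped (darker).
Net: +3 1/3 +2/3 −1/3 = +3 2/3 stops.

3 2/3 stops brighter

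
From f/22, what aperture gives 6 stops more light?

f/2.8

Aperture: f/22 → f/16 → f/11 → f/8 → f/5.6 → f/4 → f/2.8 — 6 stops wider (brighter).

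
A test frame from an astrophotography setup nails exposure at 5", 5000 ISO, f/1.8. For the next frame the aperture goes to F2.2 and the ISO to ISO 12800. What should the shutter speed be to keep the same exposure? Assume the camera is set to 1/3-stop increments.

3.2 s

Aperture: f/1.8 → f/2 → f/2.2 — 2/3 stop narrower (darker).
ISO: 5000 → 6400 → 8000 → 10000 → 12800 — 1 1/3 stops higher (brighter).
Net change so far: 2/3 stop brighter. Offset with the shutter speed: 5 → 4 → 3.2.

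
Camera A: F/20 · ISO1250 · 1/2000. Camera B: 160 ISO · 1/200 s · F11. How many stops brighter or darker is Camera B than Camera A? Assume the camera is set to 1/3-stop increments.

Aperture: f/20 → f/18 → f/16 → f/14 → f/13 → f/11 — 1 2/3 stops larger aperture (brighter).
Shutter speed: 1/2000 → 1/1600 → 1/1250 → 1/1000 → 1/800 → 1/640 → 1/500 → 1/400 → 1/320 → 1/250 → 1/200 — 3 1/3 stops longer (brighter).
ISO: 1250 → 1000 → 800 → 640 → 500 → 400 → 320 → 250 → 200 → 160 — 3 stops lower (darker).
Net: +1 2/3 +3 1/3 −3 = +2 stops.

2 stops brighter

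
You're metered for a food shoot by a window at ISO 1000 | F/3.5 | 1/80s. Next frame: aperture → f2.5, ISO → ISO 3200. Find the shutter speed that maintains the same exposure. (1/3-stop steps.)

1/500s

Aperture: f/3.5 → f/3.2 → f/2.8 → f/2.5 — 1 stop opened up (brighter).
ISO: 1000 → 1250 → 1600 → 2000 → 2500 → 3200 — 1 2/3 stops raised (brighter).
Net change so far: 2 2/3 stops brighter. Offset with the shutter speed: 1/80 → 1/100 → 1/125 → 1/160 → 1/200 → 1/250 → 1/320 → 1/400 → 1/500.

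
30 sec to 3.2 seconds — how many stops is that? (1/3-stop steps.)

3 1/3 stops

30 → 25 → 20 → 15 → 13 → 10 → 8 → 6 → 5 → 4 → 3.2 — count the steps: 10 third-stops = 3 1/3 stops.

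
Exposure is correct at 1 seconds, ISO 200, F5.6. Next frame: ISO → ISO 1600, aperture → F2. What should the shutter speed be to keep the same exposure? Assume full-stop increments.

1/60s

ISO: 200 → 400 → 800 → 1600 — 3 stops higher (brighter).
Aperture: f/5.6 → f/4 → f/2.8 → f/2 — 3 stops larger aperture (brighter).
Net change so far: 6 stops brighter. Offset with the shutter speed: 1 → 1/2 → 1/4 → 1/8 → 1/15 → 1/30 → 1/60.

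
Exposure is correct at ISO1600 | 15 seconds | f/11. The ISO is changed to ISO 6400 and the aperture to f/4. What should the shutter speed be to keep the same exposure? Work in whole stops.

1/2s

ISO: 1600 → 3200 → 6400 — 2 stops raised (brighter).
Aperture: f/11 → f/8 → f/5.6 → f/4 — 3 stops wider (brighter).
Net change so far: 5 stops brighter. Offset with the shutter speed: 15 → 8 → 4 → 2 → 1 → 1/2.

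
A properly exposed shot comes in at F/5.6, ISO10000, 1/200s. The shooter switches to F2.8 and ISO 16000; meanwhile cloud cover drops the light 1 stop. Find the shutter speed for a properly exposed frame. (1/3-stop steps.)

1/640s

Scene light: 1 stop darker.
Aperture: f/5.6 → f/5 → f/4.5 → f/4 → f/3.5 → f/3.2 → f/2.8 — 2 stops larger aperture (brighter).
ISO: 10000 → 12800 → 16000 — 2/3 stop higher (brighter).
Net so far: 1 2/3 stops brighter. Shutter speed: 1/200 → 1/250 → 1/320 → 1/400 → 1/500 → 1/640.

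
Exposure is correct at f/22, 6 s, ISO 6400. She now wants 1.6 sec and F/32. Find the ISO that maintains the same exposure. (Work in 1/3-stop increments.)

ISO 51200

Shutter speed: 6 → 5 → 4 → 3.2 → 2.5 → 2 → 1.6 — 2 stops faster (darker).
Aperture: f/22 → f/25 → f/29 → f/32 — 1 stop narrower (darker).
Net change so far: 3 stops darker. Offset with the ISO: 6400 → 8000 → 10000 → 12800 → 16000 → 20000 → 25600 → 32000 → 40000 → 51200.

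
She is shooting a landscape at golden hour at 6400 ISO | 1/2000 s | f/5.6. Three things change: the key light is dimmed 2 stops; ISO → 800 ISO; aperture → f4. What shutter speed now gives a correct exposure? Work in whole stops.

1/125s

Scene light: 2 stops darker.
ISO: 6400 → 3200 → 1600 → 800 — 3 stops lower (darker).
Aperture: f/5.6 → f/4 — 1 stop wider (brighter).
Net so far: 4 stops darker. Shutter speed: 1/2000 → 1/1000 → 1/500 → 1/250 → 1/125.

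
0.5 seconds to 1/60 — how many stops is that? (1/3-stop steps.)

5 stops

0.5 → 0.4 → 0.3 → 1/4 → 1/5 → 1/6 → 1/8 → 1/10 → 1/13 → 1/15 → 1/20 → 1/25 → 1/30 → 1/40 → 1/50 → 1/60 — count the steps: 15 third-stops = 5 stops.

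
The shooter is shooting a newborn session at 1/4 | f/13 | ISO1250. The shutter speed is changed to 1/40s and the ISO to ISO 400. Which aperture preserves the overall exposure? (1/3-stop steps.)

f/2.2

Shutter speed: 1/4 → 1/5 → 1/6 → 1/8 → 1/10 → 1/13 → 1/15 → 1/20 → 1/25 → 1/30 → 1/40 — 3 1/3 stops shorter (darker).
ISO: 1250 → 1000 → 800 → 640 → 500 → 400 — 1 2/3 stops dropped (darker).
Net change so far: 5 stops darker. Offset with the aperture: f/13 → f/11 → f/10 → f/9 → f/8 → f/7.1 → f/6.3 → f/5.6 → f/5 → f/4.5 → f/4 → f/3.5 → f/3.2 → f/2.8 → f/2.5 → f/2.2.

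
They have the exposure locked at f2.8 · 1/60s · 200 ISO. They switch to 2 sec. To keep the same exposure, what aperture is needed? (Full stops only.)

f/32

Shutter speed: 1/60 → 1/30 → 1/15 → 1/8 → 1/4 → 1/2 → 1 → 2 — 7 stops longer (brighter).
Need 7 stops darker from the aperture: f/2.8 → f/4 → f/5.6 → f/8 → f/11 → f/16 → f/22 → f/32.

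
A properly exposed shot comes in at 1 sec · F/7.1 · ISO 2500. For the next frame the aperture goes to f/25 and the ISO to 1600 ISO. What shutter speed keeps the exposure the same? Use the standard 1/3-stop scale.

20 s

Aperture: f/7.1 → f/8 → f/9 → f/10 → f/11 → f/13 → f/14 → f/16 → f/18 → f/20 → f/22 → f/25 — 3 2/3 stops stopped down (darker).
ISO: 2500 → 2000 → 1600 — 2/3 stop lower (darker).
Net change so far: 4 1/3 stops darker. Offset with the shutter speed: 1 → 1.3 → 1.6 → 2 → 2.5 → 3.2 → 4 → 5 → 6 → 8 → 10 → 13 → 15 → 20.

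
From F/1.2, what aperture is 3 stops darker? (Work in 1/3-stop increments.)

f/3.5

Aperture: f/1.2 → f/1.4 → f/1.6 → f/1.8 → f/2 → f/2.2 → f/2.5 → f/2.8 → f/3.2 → f/3.5 — 3 stops narrower (darker).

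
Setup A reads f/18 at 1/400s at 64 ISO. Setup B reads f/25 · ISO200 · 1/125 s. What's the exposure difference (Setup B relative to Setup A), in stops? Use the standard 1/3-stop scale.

2 1/3 stops brighter

Aperture: f/18 → f/20 → f/22 → f/25 — 1 stop smaller aperture (darker).
Shutter speed: 1/400 → 1/320 → 1/250 → 1/200 → 1/160 → 1/125 — 1 2/3 stops longer (brighter).
ISO: 64 → 80 → 100 → 125 → 160 → 200 — 1 2/3 stops higher (brighter).
Net: −1 +1 2/3 +1 2/3 = +2 1/3 stops.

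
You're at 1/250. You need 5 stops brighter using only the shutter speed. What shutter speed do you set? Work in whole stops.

Shutter speed: 1/250 → 1/125 → 1/60 → 1/30 → 1/15 → 1/8 — 5 stops slower (brighter).

1/8s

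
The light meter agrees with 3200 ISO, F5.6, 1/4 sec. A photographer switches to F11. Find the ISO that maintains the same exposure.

ISO 12800

Aperture: f/5.6 → f/8 → f/11 — 2 stops stopped down (darker).
Need 2 stops brighter from the ISO: 3200 → 6400 → 12800.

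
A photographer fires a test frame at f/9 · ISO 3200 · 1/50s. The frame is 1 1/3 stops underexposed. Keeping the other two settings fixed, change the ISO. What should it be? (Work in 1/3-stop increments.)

ISO 8000

Underexposed by 1 1/3 stops → need 1 1/3 stops brighter.
ISO: 3200 → 4000 → 5000 → 6400 → 8000.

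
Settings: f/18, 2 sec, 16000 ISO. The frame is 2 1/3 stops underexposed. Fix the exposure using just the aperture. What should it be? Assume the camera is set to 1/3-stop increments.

Underexposed by 2 1/3 stops → need 2 1/3 stops brighter.
Aperture: f/18 → f/16 → f/14 → f/13 → f/11 → f/10 → f/9 → f/8.

f/8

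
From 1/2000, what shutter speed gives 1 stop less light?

1/4000s

Shutter speed: 1/2000 → 1/4000 — 1 stop shorter (darker).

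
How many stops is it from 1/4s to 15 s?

1/4 → 1/2 → 1 → 2 → 4 → 8 → 15 — count the steps: 6 stops.

6 stops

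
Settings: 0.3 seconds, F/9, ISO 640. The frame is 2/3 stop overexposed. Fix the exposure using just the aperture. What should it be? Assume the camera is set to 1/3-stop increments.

f/11

Overexposed by 2/3 stop → need 2/3 stop darker.
Aperture: f/9 → f/10 → f/11.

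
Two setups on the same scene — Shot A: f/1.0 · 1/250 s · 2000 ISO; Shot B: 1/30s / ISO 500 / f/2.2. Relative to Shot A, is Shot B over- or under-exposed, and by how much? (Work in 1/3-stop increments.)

1 1/3 stops darker

Aperture: f/1.0 → f/1.1 → f/1.2 → f/1.4 → f/1.6 → f/1.8 → f/2 → f/2.2 — 2 1/3 stops narrower (darker).
Shutter speed: 1/250 → 1/200 → 1/160 → 1/125 → 1/100 → 1/80 → 1/60 → 1/50 → 1/40 → 1/30 — 3 stops longer (brighter).
ISO: 2000 → 1600 → 1250 → 1000 → 800 → 640 → 500 — 2 stops dropped (darker).
Net: −2 1/3 +3 −2 = −1 1/3 stops.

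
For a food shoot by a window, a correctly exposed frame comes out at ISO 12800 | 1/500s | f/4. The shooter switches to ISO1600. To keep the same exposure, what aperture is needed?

f/1.4

ISO: 12800 → 6400 → 3200 → 1600 — 3 stops dropped (darker).
Need 3 stops brighter from the aperture: f/4 → f/2.8 → f/2 → f/1.4.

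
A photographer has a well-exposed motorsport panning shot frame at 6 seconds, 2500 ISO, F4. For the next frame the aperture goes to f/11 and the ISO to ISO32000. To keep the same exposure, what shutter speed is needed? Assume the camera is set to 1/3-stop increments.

Aperture: f/4 → f/4.5 → f/5 → f/5.6 → f/6.3 → f/7.1 → f/8 → f/9 → f/10 → f/11 — 3 stops narrower (darker).
ISO: 2500 → 3200 → 4000 → 5000 → 6400 → 8000 → 10000 → 12800 → 16000 → 20000 → 25600 → 32000 — 3 2/3 stops higher (brighter).
Net change so far: 2/3 stop brighter. Offset with the shutter speed: 6 → 5 → 4.

4 s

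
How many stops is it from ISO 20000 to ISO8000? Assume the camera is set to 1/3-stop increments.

1 1/3 stops

20000 → 16000 → 12800 → 10000 → 8000 — count the steps: 4 third-stops = 1 1/3 stops.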